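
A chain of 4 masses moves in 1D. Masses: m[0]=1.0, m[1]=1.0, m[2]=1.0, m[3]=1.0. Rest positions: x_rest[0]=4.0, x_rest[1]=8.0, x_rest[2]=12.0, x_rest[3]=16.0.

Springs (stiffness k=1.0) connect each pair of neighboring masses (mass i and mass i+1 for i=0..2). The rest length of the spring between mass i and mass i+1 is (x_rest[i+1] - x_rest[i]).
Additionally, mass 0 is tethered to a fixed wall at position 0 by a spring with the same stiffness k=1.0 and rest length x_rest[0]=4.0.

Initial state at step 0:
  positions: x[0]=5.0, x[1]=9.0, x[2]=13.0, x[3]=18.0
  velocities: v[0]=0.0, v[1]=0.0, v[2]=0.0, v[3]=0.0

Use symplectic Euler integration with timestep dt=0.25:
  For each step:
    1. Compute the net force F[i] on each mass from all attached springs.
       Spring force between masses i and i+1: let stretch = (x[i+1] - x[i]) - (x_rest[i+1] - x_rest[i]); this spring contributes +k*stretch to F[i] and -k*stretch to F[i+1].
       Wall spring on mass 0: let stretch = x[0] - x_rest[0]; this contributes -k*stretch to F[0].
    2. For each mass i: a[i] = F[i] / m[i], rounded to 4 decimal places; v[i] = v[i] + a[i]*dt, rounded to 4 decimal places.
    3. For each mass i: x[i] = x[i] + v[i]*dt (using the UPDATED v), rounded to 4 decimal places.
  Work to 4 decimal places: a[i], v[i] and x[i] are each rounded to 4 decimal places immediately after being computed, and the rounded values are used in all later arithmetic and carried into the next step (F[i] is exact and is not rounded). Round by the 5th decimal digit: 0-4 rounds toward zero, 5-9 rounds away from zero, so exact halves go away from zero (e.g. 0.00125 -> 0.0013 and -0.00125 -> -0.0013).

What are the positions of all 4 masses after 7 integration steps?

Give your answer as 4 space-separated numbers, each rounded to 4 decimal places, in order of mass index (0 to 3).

Answer: 4.0464 8.9623 13.6320 17.0086

Derivation:
Step 0: x=[5.0000 9.0000 13.0000 18.0000] v=[0.0000 0.0000 0.0000 0.0000]
Step 1: x=[4.9375 9.0000 13.0625 17.9375] v=[-0.2500 0.0000 0.2500 -0.2500]
Step 2: x=[4.8203 9.0000 13.1758 17.8203] v=[-0.4688 0.0000 0.4531 -0.4688]
Step 3: x=[4.6631 8.9998 13.3184 17.6628] v=[-0.6290 -0.0010 0.5703 -0.6299]
Step 4: x=[4.4855 8.9984 13.4626 17.4838] v=[-0.7106 -0.0055 0.5768 -0.7160]
Step 5: x=[4.3096 8.9940 13.5791 17.3035] v=[-0.7038 -0.0177 0.4661 -0.7213]
Step 6: x=[4.1571 8.9834 13.6418 17.1404] v=[-0.6101 -0.0425 0.2509 -0.6524]
Step 7: x=[4.0464 8.9623 13.6320 17.0086] v=[-0.4428 -0.0845 -0.0391 -0.5271]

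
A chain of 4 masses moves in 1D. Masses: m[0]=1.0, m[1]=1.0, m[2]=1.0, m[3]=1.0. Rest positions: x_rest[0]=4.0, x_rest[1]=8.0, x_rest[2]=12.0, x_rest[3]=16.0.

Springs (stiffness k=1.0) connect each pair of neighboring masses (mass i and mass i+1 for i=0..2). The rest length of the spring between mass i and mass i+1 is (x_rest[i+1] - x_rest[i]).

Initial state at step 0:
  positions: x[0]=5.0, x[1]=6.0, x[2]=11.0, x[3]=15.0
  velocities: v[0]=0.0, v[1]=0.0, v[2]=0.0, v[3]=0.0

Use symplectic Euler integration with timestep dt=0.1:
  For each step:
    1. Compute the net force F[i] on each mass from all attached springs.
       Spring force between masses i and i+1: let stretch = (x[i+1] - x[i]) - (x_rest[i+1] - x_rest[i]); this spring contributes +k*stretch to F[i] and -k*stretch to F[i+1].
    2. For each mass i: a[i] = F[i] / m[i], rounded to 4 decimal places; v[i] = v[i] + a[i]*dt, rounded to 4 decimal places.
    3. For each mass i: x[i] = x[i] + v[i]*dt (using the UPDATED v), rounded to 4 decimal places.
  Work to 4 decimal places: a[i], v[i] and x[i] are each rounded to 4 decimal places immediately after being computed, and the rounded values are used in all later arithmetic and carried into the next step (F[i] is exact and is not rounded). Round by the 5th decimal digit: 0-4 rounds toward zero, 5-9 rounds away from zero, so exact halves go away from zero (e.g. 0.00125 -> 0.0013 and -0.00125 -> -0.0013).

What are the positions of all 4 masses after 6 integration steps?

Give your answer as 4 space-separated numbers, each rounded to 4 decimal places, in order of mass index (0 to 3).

Step 0: x=[5.0000 6.0000 11.0000 15.0000] v=[0.0000 0.0000 0.0000 0.0000]
Step 1: x=[4.9700 6.0400 10.9900 15.0000] v=[-0.3000 0.4000 -0.1000 0.0000]
Step 2: x=[4.9107 6.1188 10.9706 14.9999] v=[-0.5930 0.7880 -0.1940 -0.0010]
Step 3: x=[4.8235 6.2340 10.9430 14.9995] v=[-0.8722 1.1524 -0.2763 -0.0039]
Step 4: x=[4.7104 6.3822 10.9088 14.9985] v=[-1.1312 1.4823 -0.3416 -0.0096]
Step 5: x=[4.5740 6.5590 10.8703 14.9966] v=[-1.3640 1.7678 -0.3853 -0.0186]
Step 6: x=[4.4175 6.7590 10.8299 14.9935] v=[-1.5655 2.0004 -0.4038 -0.0312]

Answer: 4.4175 6.7590 10.8299 14.9935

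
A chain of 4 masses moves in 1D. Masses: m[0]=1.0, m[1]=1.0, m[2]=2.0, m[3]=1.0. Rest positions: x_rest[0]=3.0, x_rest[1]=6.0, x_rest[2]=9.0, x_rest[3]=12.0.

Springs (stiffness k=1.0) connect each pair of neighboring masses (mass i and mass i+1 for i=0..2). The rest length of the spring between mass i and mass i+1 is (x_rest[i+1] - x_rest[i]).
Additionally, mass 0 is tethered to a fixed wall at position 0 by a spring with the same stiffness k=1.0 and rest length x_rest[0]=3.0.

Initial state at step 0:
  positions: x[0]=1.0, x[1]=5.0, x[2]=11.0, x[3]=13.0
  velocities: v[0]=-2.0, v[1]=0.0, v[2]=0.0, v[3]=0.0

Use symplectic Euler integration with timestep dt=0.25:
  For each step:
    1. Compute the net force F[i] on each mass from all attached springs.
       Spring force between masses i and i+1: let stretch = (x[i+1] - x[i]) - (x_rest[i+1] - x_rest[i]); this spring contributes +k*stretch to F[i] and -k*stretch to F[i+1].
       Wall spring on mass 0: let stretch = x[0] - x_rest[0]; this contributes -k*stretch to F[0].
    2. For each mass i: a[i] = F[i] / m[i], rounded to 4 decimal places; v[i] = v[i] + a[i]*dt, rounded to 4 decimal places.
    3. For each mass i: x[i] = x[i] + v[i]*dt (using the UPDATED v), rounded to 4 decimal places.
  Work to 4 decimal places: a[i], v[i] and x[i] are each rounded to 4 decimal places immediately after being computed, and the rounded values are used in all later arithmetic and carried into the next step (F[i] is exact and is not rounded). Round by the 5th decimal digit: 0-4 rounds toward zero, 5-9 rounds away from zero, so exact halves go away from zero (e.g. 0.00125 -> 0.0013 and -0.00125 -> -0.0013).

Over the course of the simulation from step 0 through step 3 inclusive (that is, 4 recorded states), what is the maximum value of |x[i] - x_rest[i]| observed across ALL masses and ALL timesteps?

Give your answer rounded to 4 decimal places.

Answer: 2.3906

Derivation:
Step 0: x=[1.0000 5.0000 11.0000 13.0000] v=[-2.0000 0.0000 0.0000 0.0000]
Step 1: x=[0.6875 5.1250 10.8750 13.0625] v=[-1.2500 0.5000 -0.5000 0.2500]
Step 2: x=[0.6094 5.3320 10.6387 13.1758] v=[-0.3125 0.8281 -0.9453 0.4531]
Step 3: x=[0.7884 5.5755 10.3158 13.3180] v=[0.7158 0.9741 -1.2915 0.5688]
Max displacement = 2.3906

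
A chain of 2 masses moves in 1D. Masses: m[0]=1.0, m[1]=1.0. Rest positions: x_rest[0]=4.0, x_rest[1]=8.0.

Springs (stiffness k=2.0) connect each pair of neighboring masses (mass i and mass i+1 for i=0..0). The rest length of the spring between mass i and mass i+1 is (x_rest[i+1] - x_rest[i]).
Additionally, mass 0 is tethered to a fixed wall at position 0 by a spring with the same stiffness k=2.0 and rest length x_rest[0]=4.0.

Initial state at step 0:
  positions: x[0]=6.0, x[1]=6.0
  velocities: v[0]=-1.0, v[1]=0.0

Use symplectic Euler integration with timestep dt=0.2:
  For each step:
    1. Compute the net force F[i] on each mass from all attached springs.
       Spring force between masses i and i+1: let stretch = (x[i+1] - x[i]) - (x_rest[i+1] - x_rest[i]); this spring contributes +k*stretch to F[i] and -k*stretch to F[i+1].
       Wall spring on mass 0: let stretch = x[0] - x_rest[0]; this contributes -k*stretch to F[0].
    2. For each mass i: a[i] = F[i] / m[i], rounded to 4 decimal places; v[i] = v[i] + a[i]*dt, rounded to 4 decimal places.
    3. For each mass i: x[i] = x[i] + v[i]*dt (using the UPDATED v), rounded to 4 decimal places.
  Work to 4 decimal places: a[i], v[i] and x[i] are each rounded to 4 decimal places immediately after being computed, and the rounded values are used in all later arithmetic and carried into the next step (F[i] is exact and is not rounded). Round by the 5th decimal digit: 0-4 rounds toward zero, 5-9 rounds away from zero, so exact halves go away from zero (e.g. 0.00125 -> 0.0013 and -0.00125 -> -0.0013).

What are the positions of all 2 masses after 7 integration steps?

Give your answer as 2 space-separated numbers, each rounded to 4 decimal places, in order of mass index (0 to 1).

Answer: 1.3610 8.7676

Derivation:
Step 0: x=[6.0000 6.0000] v=[-1.0000 0.0000]
Step 1: x=[5.3200 6.3200] v=[-3.4000 1.6000]
Step 2: x=[4.2944 6.8800] v=[-5.1280 2.8000]
Step 3: x=[3.1321 7.5532] v=[-5.8115 3.3658]
Step 4: x=[2.0729 8.1927] v=[-5.2959 3.1974]
Step 5: x=[1.3375 8.6626] v=[-3.6771 2.3495]
Step 6: x=[1.0811 8.8665] v=[-1.2821 1.0195]
Step 7: x=[1.3610 8.7676] v=[1.3996 -0.4947]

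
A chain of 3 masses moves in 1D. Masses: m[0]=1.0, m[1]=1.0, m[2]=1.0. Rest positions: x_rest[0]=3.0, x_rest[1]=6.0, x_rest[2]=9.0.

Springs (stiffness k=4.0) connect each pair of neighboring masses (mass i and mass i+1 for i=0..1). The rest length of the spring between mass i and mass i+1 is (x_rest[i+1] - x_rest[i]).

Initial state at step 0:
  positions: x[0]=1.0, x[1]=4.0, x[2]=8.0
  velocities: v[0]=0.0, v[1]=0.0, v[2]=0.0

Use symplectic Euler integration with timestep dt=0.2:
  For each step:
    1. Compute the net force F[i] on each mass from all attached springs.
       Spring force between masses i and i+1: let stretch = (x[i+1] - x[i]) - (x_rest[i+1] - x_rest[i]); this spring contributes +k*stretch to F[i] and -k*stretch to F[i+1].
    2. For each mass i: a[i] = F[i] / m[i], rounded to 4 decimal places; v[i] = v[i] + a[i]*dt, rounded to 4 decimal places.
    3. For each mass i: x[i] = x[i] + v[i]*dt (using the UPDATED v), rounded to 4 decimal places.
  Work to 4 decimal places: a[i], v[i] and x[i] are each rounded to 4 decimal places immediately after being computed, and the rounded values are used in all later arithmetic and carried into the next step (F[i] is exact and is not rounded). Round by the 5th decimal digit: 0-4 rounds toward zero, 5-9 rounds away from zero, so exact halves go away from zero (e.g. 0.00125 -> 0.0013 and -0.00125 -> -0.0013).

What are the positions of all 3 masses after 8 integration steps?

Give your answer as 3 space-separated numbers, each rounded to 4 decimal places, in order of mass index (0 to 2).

Answer: 1.9948 3.9907 7.0144

Derivation:
Step 0: x=[1.0000 4.0000 8.0000] v=[0.0000 0.0000 0.0000]
Step 1: x=[1.0000 4.1600 7.8400] v=[0.0000 0.8000 -0.8000]
Step 2: x=[1.0256 4.4032 7.5712] v=[0.1280 1.2160 -1.3440]
Step 3: x=[1.1116 4.6129 7.2755] v=[0.4301 1.0483 -1.4784]
Step 4: x=[1.2778 4.6884 7.0338] v=[0.8311 0.3773 -1.2085]
Step 5: x=[1.5097 4.5934 6.8968] v=[1.1596 -0.4749 -0.6848]
Step 6: x=[1.7550 4.3736 6.8713] v=[1.2266 -1.0991 -0.1275]
Step 7: x=[1.9393 4.1344 6.9262] v=[0.9215 -1.1958 0.2743]
Step 8: x=[1.9948 3.9907 7.0144] v=[0.2776 -0.7184 0.4409]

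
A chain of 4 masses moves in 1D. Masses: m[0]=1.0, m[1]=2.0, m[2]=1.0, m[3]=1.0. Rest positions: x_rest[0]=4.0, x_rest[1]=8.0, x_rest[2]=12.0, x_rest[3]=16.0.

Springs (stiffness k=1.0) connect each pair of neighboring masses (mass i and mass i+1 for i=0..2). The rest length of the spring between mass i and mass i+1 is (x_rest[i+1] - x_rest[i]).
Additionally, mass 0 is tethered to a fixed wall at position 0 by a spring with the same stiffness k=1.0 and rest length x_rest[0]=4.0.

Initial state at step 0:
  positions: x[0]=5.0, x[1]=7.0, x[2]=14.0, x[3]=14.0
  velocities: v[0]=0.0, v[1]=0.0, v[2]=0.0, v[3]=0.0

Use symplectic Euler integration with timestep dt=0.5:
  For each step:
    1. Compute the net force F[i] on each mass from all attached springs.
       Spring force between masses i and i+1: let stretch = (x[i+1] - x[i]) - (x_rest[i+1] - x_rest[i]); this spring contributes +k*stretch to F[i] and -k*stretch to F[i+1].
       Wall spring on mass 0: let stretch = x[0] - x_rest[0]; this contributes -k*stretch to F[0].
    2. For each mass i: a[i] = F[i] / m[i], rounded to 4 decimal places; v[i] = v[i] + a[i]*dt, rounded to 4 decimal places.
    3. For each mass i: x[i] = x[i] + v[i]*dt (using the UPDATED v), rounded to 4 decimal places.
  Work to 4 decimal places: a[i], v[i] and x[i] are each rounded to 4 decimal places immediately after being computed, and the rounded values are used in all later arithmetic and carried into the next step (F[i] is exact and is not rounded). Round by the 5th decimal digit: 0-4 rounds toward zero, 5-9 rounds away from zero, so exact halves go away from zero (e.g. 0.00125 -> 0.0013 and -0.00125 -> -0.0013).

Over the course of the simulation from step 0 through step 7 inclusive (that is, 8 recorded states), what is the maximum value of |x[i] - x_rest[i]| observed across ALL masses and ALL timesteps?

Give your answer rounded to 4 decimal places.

Step 0: x=[5.0000 7.0000 14.0000 14.0000] v=[0.0000 0.0000 0.0000 0.0000]
Step 1: x=[4.2500 7.6250 12.2500 15.0000] v=[-1.5000 1.2500 -3.5000 2.0000]
Step 2: x=[3.2813 8.4063 10.0313 16.3125] v=[-1.9375 1.5625 -4.4375 2.6250]
Step 3: x=[2.7735 8.7501 8.9766 17.0547] v=[-1.0157 0.6875 -2.1094 1.4844]
Step 4: x=[3.0665 8.3751 9.8848 16.7774] v=[0.5859 -0.7501 1.8164 -0.5547]
Step 5: x=[3.9200 7.5252 12.1388 15.7769] v=[1.7070 -1.6999 4.5079 -2.0010]
Step 6: x=[4.6948 6.8013 14.1489 14.8669] v=[1.5496 -1.4478 4.0202 -1.8201]
Step 7: x=[4.8226 6.7326 14.5016 14.7774] v=[0.2555 -0.1375 0.7054 -0.1791]
Max displacement = 3.0234

Answer: 3.0234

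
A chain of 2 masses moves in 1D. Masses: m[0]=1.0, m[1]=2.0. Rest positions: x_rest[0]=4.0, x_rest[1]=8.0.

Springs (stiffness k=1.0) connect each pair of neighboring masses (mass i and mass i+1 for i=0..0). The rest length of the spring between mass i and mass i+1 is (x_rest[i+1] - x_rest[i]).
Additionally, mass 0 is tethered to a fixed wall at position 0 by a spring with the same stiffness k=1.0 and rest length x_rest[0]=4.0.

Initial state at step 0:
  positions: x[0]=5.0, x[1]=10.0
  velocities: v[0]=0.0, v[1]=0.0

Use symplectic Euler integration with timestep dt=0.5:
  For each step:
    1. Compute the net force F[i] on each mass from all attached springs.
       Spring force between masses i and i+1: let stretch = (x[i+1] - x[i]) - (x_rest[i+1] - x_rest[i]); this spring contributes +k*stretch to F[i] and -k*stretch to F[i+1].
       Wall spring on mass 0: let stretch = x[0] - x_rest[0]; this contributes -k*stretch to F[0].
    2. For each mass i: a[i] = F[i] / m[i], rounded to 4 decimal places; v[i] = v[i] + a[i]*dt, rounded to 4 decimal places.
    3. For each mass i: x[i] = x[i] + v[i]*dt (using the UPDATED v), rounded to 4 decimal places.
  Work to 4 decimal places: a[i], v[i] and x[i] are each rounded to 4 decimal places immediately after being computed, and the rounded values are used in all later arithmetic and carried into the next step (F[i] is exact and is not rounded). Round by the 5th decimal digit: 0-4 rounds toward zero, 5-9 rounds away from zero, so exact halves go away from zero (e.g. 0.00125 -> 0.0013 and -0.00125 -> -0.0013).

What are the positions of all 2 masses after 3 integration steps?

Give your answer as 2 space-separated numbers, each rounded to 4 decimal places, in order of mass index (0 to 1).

Answer: 4.8633 9.3222

Derivation:
Step 0: x=[5.0000 10.0000] v=[0.0000 0.0000]
Step 1: x=[5.0000 9.8750] v=[0.0000 -0.2500]
Step 2: x=[4.9688 9.6406] v=[-0.0625 -0.4688]
Step 3: x=[4.8633 9.3222] v=[-0.2110 -0.6368]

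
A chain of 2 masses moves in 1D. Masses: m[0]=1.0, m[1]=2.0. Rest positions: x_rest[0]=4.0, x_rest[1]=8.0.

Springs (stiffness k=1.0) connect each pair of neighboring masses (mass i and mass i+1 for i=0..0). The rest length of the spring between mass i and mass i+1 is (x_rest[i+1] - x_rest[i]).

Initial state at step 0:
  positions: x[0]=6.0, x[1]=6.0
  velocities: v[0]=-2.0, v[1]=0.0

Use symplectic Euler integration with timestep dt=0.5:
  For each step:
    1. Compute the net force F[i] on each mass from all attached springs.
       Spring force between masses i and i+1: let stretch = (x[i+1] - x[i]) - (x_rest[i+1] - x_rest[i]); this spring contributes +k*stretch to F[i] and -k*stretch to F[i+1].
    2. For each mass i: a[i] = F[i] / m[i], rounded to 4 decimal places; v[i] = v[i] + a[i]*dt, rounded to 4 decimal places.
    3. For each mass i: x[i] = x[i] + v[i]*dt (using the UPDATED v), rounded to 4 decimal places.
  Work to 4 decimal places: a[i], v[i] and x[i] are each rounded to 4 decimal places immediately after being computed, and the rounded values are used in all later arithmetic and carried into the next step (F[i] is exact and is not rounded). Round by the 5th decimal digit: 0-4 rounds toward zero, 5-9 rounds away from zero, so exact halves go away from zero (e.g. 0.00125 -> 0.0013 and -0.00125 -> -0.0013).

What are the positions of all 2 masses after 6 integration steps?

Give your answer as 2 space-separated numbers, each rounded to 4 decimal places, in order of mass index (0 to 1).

Answer: 0.2391 5.8804

Derivation:
Step 0: x=[6.0000 6.0000] v=[-2.0000 0.0000]
Step 1: x=[4.0000 6.5000] v=[-4.0000 1.0000]
Step 2: x=[1.6250 7.1875] v=[-4.7500 1.3750]
Step 3: x=[-0.3594 7.6797] v=[-3.9688 0.9844]
Step 4: x=[-1.3341 7.6670] v=[-1.9493 -0.0254]
Step 5: x=[-1.0585 7.0292] v=[0.5513 -1.2757]
Step 6: x=[0.2391 5.8804] v=[2.5952 -2.2977]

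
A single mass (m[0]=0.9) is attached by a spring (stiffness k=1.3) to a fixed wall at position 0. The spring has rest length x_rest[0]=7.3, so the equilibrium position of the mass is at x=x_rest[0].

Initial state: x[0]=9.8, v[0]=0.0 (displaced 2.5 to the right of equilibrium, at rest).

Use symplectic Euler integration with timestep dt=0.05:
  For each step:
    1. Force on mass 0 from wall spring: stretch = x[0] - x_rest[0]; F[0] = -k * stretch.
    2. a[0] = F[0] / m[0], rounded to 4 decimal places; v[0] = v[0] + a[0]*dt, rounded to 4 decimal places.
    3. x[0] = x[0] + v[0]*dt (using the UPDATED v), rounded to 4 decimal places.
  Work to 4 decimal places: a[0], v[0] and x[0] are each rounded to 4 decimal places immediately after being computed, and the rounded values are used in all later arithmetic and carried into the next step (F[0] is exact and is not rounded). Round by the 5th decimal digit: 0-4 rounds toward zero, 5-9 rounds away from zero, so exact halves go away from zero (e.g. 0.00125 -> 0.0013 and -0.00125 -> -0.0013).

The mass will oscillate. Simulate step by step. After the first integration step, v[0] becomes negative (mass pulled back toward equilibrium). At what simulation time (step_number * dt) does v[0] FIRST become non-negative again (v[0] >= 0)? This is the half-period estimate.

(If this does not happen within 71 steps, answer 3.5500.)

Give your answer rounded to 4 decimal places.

Answer: 2.6500

Derivation:
Step 0: x=[9.8000] v=[0.0000]
Step 1: x=[9.7910] v=[-0.1806]
Step 2: x=[9.7730] v=[-0.3605]
Step 3: x=[9.7460] v=[-0.5391]
Step 4: x=[9.7102] v=[-0.7158]
Step 5: x=[9.6657] v=[-0.8899]
Step 6: x=[9.6127] v=[-1.0608]
Step 7: x=[9.5513] v=[-1.2278]
Step 8: x=[9.4818] v=[-1.3904]
Step 9: x=[9.4044] v=[-1.5480]
Step 10: x=[9.3194] v=[-1.7000]
Step 11: x=[9.2271] v=[-1.8458]
Step 12: x=[9.1279] v=[-1.9850]
Step 13: x=[9.0221] v=[-2.1170]
Step 14: x=[8.9100] v=[-2.2414]
Step 15: x=[8.7921] v=[-2.3577]
Step 16: x=[8.6688] v=[-2.4655]
Step 17: x=[8.5406] v=[-2.5644]
Step 18: x=[8.4079] v=[-2.6540]
Step 19: x=[8.2712] v=[-2.7340]
Step 20: x=[8.1310] v=[-2.8041]
Step 21: x=[7.9878] v=[-2.8641]
Step 22: x=[7.8421] v=[-2.9138]
Step 23: x=[7.6945] v=[-2.9530]
Step 24: x=[7.5454] v=[-2.9815]
Step 25: x=[7.3954] v=[-2.9992]
Step 26: x=[7.2451] v=[-3.0061]
Step 27: x=[7.0950] v=[-3.0021]
Step 28: x=[6.9456] v=[-2.9873]
Step 29: x=[6.7975] v=[-2.9617]
Step 30: x=[6.6512] v=[-2.9254]
Step 31: x=[6.5073] v=[-2.8785]
Step 32: x=[6.3662] v=[-2.8213]
Step 33: x=[6.2285] v=[-2.7539]
Step 34: x=[6.0947] v=[-2.6765]
Step 35: x=[5.9652] v=[-2.5895]
Step 36: x=[5.8405] v=[-2.4931]
Step 37: x=[5.7211] v=[-2.3877]
Step 38: x=[5.6074] v=[-2.2737]
Step 39: x=[5.4998] v=[-2.1515]
Step 40: x=[5.3987] v=[-2.0215]
Step 41: x=[5.3045] v=[-1.8842]
Step 42: x=[5.2175] v=[-1.7401]
Step 43: x=[5.1380] v=[-1.5897]
Step 44: x=[5.0663] v=[-1.4336]
Step 45: x=[5.0027] v=[-1.2723]
Step 46: x=[4.9474] v=[-1.1064]
Step 47: x=[4.9006] v=[-0.9365]
Step 48: x=[4.8624] v=[-0.7632]
Step 49: x=[4.8330] v=[-0.5872]
Step 50: x=[4.8126] v=[-0.4090]
Step 51: x=[4.8011] v=[-0.2294]
Step 52: x=[4.7987] v=[-0.0489]
Step 53: x=[4.8053] v=[0.1318]
First v>=0 after going negative at step 53, time=2.6500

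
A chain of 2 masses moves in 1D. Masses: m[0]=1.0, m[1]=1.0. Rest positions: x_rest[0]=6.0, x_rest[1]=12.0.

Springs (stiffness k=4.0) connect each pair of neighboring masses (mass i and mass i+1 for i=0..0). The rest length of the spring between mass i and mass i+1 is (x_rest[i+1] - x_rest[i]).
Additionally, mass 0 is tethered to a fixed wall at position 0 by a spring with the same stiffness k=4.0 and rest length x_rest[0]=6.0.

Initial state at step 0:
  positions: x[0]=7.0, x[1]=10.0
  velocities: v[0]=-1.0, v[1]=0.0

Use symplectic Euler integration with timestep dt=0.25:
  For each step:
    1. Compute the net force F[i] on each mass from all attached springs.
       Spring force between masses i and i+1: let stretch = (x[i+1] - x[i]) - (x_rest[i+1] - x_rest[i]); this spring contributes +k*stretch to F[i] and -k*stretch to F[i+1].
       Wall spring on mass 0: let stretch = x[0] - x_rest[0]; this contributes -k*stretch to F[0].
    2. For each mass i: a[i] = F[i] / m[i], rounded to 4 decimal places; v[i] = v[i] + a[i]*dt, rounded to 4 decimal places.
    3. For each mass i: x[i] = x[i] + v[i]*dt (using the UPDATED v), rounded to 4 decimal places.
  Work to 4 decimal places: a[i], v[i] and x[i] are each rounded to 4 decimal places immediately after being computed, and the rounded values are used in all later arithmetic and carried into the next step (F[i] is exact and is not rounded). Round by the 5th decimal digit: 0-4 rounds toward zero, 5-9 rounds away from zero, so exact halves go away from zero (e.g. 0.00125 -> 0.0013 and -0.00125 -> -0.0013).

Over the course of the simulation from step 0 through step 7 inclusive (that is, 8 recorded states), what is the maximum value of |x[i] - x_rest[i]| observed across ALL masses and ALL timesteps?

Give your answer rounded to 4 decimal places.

Answer: 2.3437

Derivation:
Step 0: x=[7.0000 10.0000] v=[-1.0000 0.0000]
Step 1: x=[5.7500 10.7500] v=[-5.0000 3.0000]
Step 2: x=[4.3125 11.7500] v=[-5.7500 4.0000]
Step 3: x=[3.6563 12.3906] v=[-2.6250 2.5625]
Step 4: x=[4.2696 12.3477] v=[2.4530 -0.1718]
Step 5: x=[5.8350 11.7852] v=[6.2615 -2.2499]
Step 6: x=[7.4292 11.2352] v=[6.3767 -2.2001]
Step 7: x=[8.1176 11.2337] v=[2.7535 -0.0061]
Max displacement = 2.3437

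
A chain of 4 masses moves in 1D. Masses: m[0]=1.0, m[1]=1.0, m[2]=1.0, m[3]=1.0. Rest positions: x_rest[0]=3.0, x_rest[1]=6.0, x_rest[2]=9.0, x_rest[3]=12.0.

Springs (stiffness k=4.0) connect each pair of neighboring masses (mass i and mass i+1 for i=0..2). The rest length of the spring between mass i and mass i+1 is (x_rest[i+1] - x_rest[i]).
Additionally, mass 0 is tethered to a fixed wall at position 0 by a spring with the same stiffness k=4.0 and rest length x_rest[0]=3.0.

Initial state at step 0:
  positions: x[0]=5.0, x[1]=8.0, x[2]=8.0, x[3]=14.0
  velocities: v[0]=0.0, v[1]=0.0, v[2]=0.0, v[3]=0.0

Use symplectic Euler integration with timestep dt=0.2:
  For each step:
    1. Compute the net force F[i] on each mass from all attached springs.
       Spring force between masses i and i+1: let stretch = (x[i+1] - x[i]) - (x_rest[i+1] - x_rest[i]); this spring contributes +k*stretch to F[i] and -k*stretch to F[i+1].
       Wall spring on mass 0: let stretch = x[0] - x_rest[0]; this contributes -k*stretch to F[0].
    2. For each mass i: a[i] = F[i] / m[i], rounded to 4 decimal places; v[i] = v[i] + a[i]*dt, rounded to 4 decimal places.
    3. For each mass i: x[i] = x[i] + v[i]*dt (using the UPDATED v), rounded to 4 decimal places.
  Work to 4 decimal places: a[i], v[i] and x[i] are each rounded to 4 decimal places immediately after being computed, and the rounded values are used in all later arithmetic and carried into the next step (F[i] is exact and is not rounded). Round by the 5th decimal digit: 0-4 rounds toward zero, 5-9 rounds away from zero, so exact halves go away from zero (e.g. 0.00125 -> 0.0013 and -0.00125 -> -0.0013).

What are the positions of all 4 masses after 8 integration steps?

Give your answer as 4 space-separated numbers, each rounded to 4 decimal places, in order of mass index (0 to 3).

Answer: 2.7284 6.3961 7.7910 14.0853

Derivation:
Step 0: x=[5.0000 8.0000 8.0000 14.0000] v=[0.0000 0.0000 0.0000 0.0000]
Step 1: x=[4.6800 7.5200 8.9600 13.5200] v=[-1.6000 -2.4000 4.8000 -2.4000]
Step 2: x=[4.0656 6.8160 10.4192 12.7904] v=[-3.0720 -3.5200 7.2960 -3.6480]
Step 3: x=[3.2408 6.2484 11.6813 12.1614] v=[-4.1242 -2.8378 6.3104 -3.1450]
Step 4: x=[2.3786 6.0689 12.1509 11.9356] v=[-4.3108 -0.8976 2.3482 -1.1291]
Step 5: x=[1.7263 6.2721 11.6130 12.2242] v=[-3.2614 1.0158 -2.6896 1.4431]
Step 6: x=[1.5251 6.6025 10.3183 12.8950] v=[-1.0058 1.6519 -6.4734 3.3541]
Step 7: x=[1.8923 6.7150 8.8414 13.6335] v=[1.8360 0.5626 -7.3847 3.6927]
Step 8: x=[2.7284 6.3961 7.7910 14.0853] v=[4.1803 -1.5944 -5.2521 2.2590]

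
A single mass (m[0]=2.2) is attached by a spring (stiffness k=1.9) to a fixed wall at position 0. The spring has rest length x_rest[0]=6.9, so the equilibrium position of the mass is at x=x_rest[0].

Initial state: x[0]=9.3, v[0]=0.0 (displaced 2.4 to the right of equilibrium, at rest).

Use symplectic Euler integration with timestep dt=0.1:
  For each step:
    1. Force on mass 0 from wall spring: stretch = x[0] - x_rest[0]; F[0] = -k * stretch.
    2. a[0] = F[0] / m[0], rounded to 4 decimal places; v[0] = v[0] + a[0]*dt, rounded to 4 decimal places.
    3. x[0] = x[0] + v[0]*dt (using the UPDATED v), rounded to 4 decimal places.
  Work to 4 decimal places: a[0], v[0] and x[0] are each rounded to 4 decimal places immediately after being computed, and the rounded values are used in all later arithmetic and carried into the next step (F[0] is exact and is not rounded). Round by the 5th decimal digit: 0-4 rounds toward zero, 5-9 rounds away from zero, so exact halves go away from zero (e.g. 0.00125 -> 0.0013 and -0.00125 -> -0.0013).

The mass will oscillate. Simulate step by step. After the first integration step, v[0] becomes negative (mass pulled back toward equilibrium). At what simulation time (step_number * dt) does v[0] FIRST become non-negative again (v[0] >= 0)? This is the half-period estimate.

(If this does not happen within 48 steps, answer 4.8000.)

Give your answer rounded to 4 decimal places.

Step 0: x=[9.3000] v=[0.0000]
Step 1: x=[9.2793] v=[-0.2073]
Step 2: x=[9.2380] v=[-0.4128]
Step 3: x=[9.1765] v=[-0.6147]
Step 4: x=[9.0954] v=[-0.8113]
Step 5: x=[8.9953] v=[-1.0009]
Step 6: x=[8.8771] v=[-1.1819]
Step 7: x=[8.7418] v=[-1.3527]
Step 8: x=[8.5906] v=[-1.5118]
Step 9: x=[8.4248] v=[-1.6578]
Step 10: x=[8.2459] v=[-1.7895]
Step 11: x=[8.0553] v=[-1.9057]
Step 12: x=[7.8548] v=[-2.0055]
Step 13: x=[7.6460] v=[-2.0880]
Step 14: x=[7.4308] v=[-2.1524]
Step 15: x=[7.2110] v=[-2.1982]
Step 16: x=[6.9885] v=[-2.2251]
Step 17: x=[6.7652] v=[-2.2327]
Step 18: x=[6.5431] v=[-2.2211]
Step 19: x=[6.3241] v=[-2.1903]
Step 20: x=[6.1100] v=[-2.1406]
Step 21: x=[5.9028] v=[-2.0724]
Step 22: x=[5.7042] v=[-1.9863]
Step 23: x=[5.5159] v=[-1.8830]
Step 24: x=[5.3396] v=[-1.7635]
Step 25: x=[5.1767] v=[-1.6287]
Step 26: x=[5.0287] v=[-1.4799]
Step 27: x=[4.8969] v=[-1.3183]
Step 28: x=[4.7824] v=[-1.1453]
Step 29: x=[4.6862] v=[-0.9624]
Step 30: x=[4.6091] v=[-0.7712]
Step 31: x=[4.5518] v=[-0.5734]
Step 32: x=[4.5147] v=[-0.3706]
Step 33: x=[4.4982] v=[-0.1646]
Step 34: x=[4.5025] v=[0.0428]
First v>=0 after going negative at step 34, time=3.4000

Answer: 3.4000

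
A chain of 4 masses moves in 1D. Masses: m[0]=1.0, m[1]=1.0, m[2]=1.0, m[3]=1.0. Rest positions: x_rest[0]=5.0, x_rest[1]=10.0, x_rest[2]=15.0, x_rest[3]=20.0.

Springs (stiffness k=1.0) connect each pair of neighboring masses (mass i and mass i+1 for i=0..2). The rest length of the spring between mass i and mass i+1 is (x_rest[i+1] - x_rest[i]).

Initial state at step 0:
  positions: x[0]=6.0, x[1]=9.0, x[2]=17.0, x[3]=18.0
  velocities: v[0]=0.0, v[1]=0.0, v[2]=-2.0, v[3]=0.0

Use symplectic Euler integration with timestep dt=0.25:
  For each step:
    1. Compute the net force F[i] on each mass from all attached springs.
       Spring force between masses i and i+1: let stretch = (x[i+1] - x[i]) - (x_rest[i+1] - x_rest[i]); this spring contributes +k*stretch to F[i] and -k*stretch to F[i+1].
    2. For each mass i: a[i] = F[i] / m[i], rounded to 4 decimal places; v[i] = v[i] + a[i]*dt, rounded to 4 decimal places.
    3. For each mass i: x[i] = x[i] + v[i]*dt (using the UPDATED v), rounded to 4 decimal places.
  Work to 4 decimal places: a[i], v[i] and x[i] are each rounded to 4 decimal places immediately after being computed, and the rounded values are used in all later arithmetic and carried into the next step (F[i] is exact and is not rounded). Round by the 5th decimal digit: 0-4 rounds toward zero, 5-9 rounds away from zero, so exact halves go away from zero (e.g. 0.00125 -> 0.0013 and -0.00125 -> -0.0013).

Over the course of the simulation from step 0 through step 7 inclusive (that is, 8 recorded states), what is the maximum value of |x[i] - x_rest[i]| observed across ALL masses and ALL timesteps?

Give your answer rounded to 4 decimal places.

Answer: 3.6813

Derivation:
Step 0: x=[6.0000 9.0000 17.0000 18.0000] v=[0.0000 0.0000 -2.0000 0.0000]
Step 1: x=[5.8750 9.3125 16.0625 18.2500] v=[-0.5000 1.2500 -3.7500 1.0000]
Step 2: x=[5.6524 9.8320 14.8399 18.6758] v=[-0.8906 2.0781 -4.8906 1.7031]
Step 3: x=[5.3785 10.4033 13.5440 19.1743] v=[-1.0957 2.2852 -5.1836 1.9941]
Step 4: x=[5.1061 10.8569 12.4037 19.6334] v=[-1.0895 1.8142 -4.5612 1.8365]
Step 5: x=[4.8807 11.0477 11.6186 19.9532] v=[-0.9018 0.7632 -3.1405 1.2791]
Step 6: x=[4.7282 10.8888 11.3187 20.0646] v=[-0.6101 -0.6358 -1.1996 0.4455]
Step 7: x=[4.6482 10.3717 11.5386 19.9419] v=[-0.3200 -2.0685 0.8794 -0.4910]
Max displacement = 3.6813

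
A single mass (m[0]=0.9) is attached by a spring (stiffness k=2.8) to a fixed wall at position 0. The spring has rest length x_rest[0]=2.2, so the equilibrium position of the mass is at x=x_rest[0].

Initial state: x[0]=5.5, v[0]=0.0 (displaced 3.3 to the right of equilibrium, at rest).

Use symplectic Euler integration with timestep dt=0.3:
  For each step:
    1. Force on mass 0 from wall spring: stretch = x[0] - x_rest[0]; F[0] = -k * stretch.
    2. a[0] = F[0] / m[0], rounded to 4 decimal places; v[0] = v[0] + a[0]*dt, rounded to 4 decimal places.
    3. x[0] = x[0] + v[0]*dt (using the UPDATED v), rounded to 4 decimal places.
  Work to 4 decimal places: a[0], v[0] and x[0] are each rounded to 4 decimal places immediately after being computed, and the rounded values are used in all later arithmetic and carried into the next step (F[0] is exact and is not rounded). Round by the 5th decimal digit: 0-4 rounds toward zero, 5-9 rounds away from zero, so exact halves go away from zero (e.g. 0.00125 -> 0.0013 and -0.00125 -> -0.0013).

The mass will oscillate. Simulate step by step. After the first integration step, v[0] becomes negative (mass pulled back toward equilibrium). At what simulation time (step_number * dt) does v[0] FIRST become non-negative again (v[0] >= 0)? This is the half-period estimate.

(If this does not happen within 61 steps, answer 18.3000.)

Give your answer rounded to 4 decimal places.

Step 0: x=[5.5000] v=[0.0000]
Step 1: x=[4.5760] v=[-3.0800]
Step 2: x=[2.9867] v=[-5.2976]
Step 3: x=[1.1771] v=[-6.0319]
Step 4: x=[-0.3461] v=[-5.0772]
Step 5: x=[-1.1563] v=[-2.7008]
Step 6: x=[-1.0268] v=[0.4317]
First v>=0 after going negative at step 6, time=1.8000

Answer: 1.8000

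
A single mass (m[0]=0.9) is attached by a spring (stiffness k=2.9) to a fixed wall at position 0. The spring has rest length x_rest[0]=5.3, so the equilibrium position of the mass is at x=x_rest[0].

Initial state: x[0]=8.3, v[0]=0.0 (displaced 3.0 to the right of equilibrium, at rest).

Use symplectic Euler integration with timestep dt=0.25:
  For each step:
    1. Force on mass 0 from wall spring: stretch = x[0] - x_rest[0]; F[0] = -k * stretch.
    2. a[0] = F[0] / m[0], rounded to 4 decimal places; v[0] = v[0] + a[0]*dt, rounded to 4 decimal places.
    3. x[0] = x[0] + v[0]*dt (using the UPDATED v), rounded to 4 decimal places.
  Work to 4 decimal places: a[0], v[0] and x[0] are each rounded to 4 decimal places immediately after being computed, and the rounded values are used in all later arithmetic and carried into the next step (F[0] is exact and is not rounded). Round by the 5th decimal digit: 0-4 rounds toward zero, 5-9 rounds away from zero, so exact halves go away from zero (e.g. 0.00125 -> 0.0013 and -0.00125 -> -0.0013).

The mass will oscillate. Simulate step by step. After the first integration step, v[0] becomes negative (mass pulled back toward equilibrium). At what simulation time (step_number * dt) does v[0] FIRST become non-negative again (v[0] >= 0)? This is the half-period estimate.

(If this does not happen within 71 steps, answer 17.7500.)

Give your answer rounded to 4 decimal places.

Answer: 1.7500

Derivation:
Step 0: x=[8.3000] v=[0.0000]
Step 1: x=[7.6958] v=[-2.4167]
Step 2: x=[6.6091] v=[-4.3467]
Step 3: x=[5.2588] v=[-5.4013]
Step 4: x=[3.9168] v=[-5.3681]
Step 5: x=[2.8533] v=[-4.2539]
Step 6: x=[2.2826] v=[-2.2830]
Step 7: x=[2.3195] v=[0.1477]
First v>=0 after going negative at step 7, time=1.7500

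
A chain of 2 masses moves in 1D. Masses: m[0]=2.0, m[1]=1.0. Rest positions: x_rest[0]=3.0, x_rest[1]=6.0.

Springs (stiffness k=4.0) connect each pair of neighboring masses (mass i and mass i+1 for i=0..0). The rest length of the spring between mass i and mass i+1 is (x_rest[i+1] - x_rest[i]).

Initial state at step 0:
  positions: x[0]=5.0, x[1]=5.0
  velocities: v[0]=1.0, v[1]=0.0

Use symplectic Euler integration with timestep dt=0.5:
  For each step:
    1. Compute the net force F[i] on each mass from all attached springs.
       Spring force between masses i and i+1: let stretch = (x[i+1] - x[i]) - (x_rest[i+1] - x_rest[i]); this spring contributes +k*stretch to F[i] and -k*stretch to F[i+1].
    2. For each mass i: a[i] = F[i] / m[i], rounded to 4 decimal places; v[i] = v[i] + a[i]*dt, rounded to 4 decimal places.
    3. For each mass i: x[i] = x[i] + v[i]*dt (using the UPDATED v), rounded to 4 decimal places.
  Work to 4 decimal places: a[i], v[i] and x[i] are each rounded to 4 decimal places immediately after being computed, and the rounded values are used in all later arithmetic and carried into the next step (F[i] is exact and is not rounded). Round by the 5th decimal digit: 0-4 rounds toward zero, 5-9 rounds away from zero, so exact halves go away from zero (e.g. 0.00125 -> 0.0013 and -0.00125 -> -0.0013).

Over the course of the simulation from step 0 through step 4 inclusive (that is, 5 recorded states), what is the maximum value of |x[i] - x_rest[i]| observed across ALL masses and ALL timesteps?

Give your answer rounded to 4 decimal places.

Answer: 4.0000

Derivation:
Step 0: x=[5.0000 5.0000] v=[1.0000 0.0000]
Step 1: x=[4.0000 8.0000] v=[-2.0000 6.0000]
Step 2: x=[3.5000 10.0000] v=[-1.0000 4.0000]
Step 3: x=[4.7500 8.5000] v=[2.5000 -3.0000]
Step 4: x=[6.3750 6.2500] v=[3.2500 -4.5000]
Max displacement = 4.0000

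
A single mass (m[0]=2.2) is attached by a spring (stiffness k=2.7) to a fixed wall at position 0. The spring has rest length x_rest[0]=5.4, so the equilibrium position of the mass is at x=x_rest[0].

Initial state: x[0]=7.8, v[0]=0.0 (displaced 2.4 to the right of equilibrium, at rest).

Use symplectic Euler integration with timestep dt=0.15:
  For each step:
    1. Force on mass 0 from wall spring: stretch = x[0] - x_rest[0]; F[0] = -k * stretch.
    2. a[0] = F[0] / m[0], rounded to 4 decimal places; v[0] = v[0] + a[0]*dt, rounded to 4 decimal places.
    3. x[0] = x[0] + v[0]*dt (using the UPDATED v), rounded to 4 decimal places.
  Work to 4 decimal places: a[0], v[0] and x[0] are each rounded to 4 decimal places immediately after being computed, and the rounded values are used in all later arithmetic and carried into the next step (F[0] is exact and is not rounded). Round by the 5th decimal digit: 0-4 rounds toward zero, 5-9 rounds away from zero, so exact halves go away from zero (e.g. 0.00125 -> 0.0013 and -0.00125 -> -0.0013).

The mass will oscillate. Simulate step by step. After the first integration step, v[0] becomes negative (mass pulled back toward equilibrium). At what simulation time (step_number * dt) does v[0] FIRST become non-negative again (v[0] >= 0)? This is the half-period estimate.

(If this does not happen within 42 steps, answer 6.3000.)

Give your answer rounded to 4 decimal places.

Answer: 2.8500

Derivation:
Step 0: x=[7.8000] v=[0.0000]
Step 1: x=[7.7337] v=[-0.4418]
Step 2: x=[7.6030] v=[-0.8714]
Step 3: x=[7.4115] v=[-1.2770]
Step 4: x=[7.1644] v=[-1.6473]
Step 5: x=[6.8686] v=[-1.9721]
Step 6: x=[6.5322] v=[-2.2425]
Step 7: x=[6.1646] v=[-2.4509]
Step 8: x=[5.7758] v=[-2.5917]
Step 9: x=[5.3767] v=[-2.6609]
Step 10: x=[4.9782] v=[-2.6566]
Step 11: x=[4.5914] v=[-2.5789]
Step 12: x=[4.2269] v=[-2.4300]
Step 13: x=[3.8948] v=[-2.2140]
Step 14: x=[3.6043] v=[-1.9369]
Step 15: x=[3.3634] v=[-1.6063]
Step 16: x=[3.1787] v=[-1.2314]
Step 17: x=[3.0553] v=[-0.8225]
Step 18: x=[2.9967] v=[-0.3909]
Step 19: x=[3.0044] v=[0.0515]
First v>=0 after going negative at step 19, time=2.8500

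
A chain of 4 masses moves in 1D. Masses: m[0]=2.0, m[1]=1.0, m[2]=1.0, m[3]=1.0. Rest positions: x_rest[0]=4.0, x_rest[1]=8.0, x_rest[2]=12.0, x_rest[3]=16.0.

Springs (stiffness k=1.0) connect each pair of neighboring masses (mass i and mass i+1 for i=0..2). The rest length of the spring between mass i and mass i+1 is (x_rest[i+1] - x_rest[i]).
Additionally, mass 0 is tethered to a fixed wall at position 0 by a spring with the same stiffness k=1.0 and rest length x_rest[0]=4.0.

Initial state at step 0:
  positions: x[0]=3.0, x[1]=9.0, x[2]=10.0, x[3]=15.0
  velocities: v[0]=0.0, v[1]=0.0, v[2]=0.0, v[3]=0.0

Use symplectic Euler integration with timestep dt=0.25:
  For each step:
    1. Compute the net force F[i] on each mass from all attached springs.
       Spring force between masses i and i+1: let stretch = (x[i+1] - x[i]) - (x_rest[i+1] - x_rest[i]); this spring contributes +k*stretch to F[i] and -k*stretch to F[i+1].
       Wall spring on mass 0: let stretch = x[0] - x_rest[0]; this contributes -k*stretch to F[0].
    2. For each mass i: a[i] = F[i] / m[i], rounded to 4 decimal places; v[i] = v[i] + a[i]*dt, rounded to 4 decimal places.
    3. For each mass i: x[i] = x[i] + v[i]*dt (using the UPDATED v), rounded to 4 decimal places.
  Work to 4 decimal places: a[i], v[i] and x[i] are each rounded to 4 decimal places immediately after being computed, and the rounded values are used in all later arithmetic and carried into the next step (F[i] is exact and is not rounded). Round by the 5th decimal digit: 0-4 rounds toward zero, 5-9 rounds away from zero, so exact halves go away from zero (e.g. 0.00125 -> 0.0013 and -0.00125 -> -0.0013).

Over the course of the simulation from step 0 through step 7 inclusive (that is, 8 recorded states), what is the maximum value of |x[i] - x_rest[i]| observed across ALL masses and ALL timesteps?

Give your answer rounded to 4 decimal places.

Step 0: x=[3.0000 9.0000 10.0000 15.0000] v=[0.0000 0.0000 0.0000 0.0000]
Step 1: x=[3.0938 8.6875 10.2500 14.9375] v=[0.3750 -1.2500 1.0000 -0.2500]
Step 2: x=[3.2657 8.1231 10.6953 14.8320] v=[0.6875 -2.2578 1.7813 -0.4219]
Step 3: x=[3.4873 7.4158 11.2384 14.7180] v=[0.8865 -2.8291 2.1724 -0.4561]
Step 4: x=[3.7227 6.7019 11.7601 14.6365] v=[0.9417 -2.8556 2.0867 -0.3260]
Step 5: x=[3.9349 6.1179 12.1454 14.6252] v=[0.8488 -2.3359 1.5413 -0.0451]
Step 6: x=[4.0924 5.7742 12.3090 14.7090] v=[0.6298 -1.3748 0.6544 0.3350]
Step 7: x=[4.1745 5.7338 12.2142 14.8928] v=[0.3285 -0.1616 -0.3793 0.7350]
Max displacement = 2.2662

Answer: 2.2662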